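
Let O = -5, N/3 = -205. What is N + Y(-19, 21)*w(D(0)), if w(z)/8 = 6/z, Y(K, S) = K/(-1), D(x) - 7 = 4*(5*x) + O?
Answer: -159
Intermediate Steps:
N = -615 (N = 3*(-205) = -615)
D(x) = 2 + 20*x (D(x) = 7 + (4*(5*x) - 5) = 7 + (20*x - 5) = 7 + (-5 + 20*x) = 2 + 20*x)
Y(K, S) = -K (Y(K, S) = K*(-1) = -K)
w(z) = 48/z (w(z) = 8*(6/z) = 48/z)
N + Y(-19, 21)*w(D(0)) = -615 + (-1*(-19))*(48/(2 + 20*0)) = -615 + 19*(48/(2 + 0)) = -615 + 19*(48/2) = -615 + 19*(48*(1/2)) = -615 + 19*24 = -615 + 456 = -159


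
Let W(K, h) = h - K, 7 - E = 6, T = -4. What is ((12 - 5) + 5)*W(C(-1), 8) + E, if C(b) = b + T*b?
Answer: 61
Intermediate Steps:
C(b) = -3*b (C(b) = b - 4*b = -3*b)
E = 1 (E = 7 - 1*6 = 7 - 6 = 1)
((12 - 5) + 5)*W(C(-1), 8) + E = ((12 - 5) + 5)*(8 - (-3)*(-1)) + 1 = (7 + 5)*(8 - 1*3) + 1 = 12*(8 - 3) + 1 = 12*5 + 1 = 60 + 1 = 61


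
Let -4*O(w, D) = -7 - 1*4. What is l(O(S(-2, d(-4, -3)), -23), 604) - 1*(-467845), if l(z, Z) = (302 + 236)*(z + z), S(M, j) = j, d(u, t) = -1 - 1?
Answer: 470804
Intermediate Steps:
d(u, t) = -2
O(w, D) = 11/4 (O(w, D) = -(-7 - 1*4)/4 = -(-7 - 4)/4 = -¼*(-11) = 11/4)
l(z, Z) = 1076*z (l(z, Z) = 538*(2*z) = 1076*z)
l(O(S(-2, d(-4, -3)), -23), 604) - 1*(-467845) = 1076*(11/4) - 1*(-467845) = 2959 + 467845 = 470804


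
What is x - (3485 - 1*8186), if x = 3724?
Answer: 8425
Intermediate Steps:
x - (3485 - 1*8186) = 3724 - (3485 - 1*8186) = 3724 - (3485 - 8186) = 3724 - 1*(-4701) = 3724 + 4701 = 8425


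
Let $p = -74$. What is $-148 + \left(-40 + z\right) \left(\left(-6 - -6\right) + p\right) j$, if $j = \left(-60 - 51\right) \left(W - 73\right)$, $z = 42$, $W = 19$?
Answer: $-887260$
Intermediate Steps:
$j = 5994$ ($j = \left(-60 - 51\right) \left(19 - 73\right) = \left(-111\right) \left(-54\right) = 5994$)
$-148 + \left(-40 + z\right) \left(\left(-6 - -6\right) + p\right) j = -148 + \left(-40 + 42\right) \left(\left(-6 - -6\right) - 74\right) 5994 = -148 + 2 \left(\left(-6 + 6\right) - 74\right) 5994 = -148 + 2 \left(0 - 74\right) 5994 = -148 + 2 \left(-74\right) 5994 = -148 - 887112 = -887260$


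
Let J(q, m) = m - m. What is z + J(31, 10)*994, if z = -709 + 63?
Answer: -646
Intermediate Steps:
J(q, m) = 0
z = -646
z + J(31, 10)*994 = -646 + 0*994 = -646 + 0 = -646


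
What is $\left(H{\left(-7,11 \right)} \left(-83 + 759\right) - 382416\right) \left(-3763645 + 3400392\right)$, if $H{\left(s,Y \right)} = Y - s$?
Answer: $134493696744$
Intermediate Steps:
$\left(H{\left(-7,11 \right)} \left(-83 + 759\right) - 382416\right) \left(-3763645 + 3400392\right) = \left(\left(11 - -7\right) \left(-83 + 759\right) - 382416\right) \left(-3763645 + 3400392\right) = \left(\left(11 + 7\right) 676 - 382416\right) \left(-363253\right) = \left(18 \cdot 676 - 382416\right) \left(-363253\right) = \left(12168 - 382416\right) \left(-363253\right) = \left(-370248\right) \left(-363253\right) = 134493696744$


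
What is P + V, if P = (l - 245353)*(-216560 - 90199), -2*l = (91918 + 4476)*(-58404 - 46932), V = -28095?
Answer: -1557303119845896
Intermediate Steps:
l = 5076879192 (l = -(91918 + 4476)*(-58404 - 46932)/2 = -48197*(-105336) = -½*(-10153758384) = 5076879192)
P = -1557303119817801 (P = (5076879192 - 245353)*(-216560 - 90199) = 5076633839*(-306759) = -1557303119817801)
P + V = -1557303119817801 - 28095 = -1557303119845896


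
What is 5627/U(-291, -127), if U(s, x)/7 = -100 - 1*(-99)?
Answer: -5627/7 ≈ -803.86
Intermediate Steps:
U(s, x) = -7 (U(s, x) = 7*(-100 - 1*(-99)) = 7*(-100 + 99) = 7*(-1) = -7)
5627/U(-291, -127) = 5627/(-7) = 5627*(-⅐) = -5627/7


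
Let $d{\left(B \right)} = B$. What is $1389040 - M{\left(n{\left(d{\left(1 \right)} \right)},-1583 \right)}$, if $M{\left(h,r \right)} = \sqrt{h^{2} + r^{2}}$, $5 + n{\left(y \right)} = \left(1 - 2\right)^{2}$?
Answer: $1389040 - \sqrt{2505905} \approx 1.3875 \cdot 10^{6}$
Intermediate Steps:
$n{\left(y \right)} = -4$ ($n{\left(y \right)} = -5 + \left(1 - 2\right)^{2} = -5 + \left(-1\right)^{2} = -5 + 1 = -4$)
$1389040 - M{\left(n{\left(d{\left(1 \right)} \right)},-1583 \right)} = 1389040 - \sqrt{\left(-4\right)^{2} + \left(-1583\right)^{2}} = 1389040 - \sqrt{16 + 2505889} = 1389040 - \sqrt{2505905}$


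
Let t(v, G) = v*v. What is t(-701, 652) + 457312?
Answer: 948713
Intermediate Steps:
t(v, G) = v²
t(-701, 652) + 457312 = (-701)² + 457312 = 491401 + 457312 = 948713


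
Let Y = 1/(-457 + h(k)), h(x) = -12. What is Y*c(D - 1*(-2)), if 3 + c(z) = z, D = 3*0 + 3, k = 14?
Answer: -2/469 ≈ -0.0042644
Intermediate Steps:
D = 3 (D = 0 + 3 = 3)
c(z) = -3 + z
Y = -1/469 (Y = 1/(-457 - 12) = 1/(-469) = -1/469 ≈ -0.0021322)
Y*c(D - 1*(-2)) = -(-3 + (3 - 1*(-2)))/469 = -(-3 + (3 + 2))/469 = -(-3 + 5)/469 = -1/469*2 = -2/469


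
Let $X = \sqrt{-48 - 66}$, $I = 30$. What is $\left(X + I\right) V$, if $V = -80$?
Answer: $-2400 - 80 i \sqrt{114} \approx -2400.0 - 854.17 i$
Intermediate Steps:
$X = i \sqrt{114}$ ($X = \sqrt{-114} = i \sqrt{114} \approx 10.677 i$)
$\left(X + I\right) V = \left(i \sqrt{114} + 30\right) \left(-80\right) = \left(30 + i \sqrt{114}\right) \left(-80\right) = -2400 - 80 i \sqrt{114}$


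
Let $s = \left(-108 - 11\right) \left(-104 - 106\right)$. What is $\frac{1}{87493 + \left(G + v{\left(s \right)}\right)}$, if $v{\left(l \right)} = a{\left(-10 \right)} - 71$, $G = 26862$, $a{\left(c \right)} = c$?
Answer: $\frac{1}{114274} \approx 8.7509 \cdot 10^{-6}$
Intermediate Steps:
$s = 24990$ ($s = \left(-119\right) \left(-210\right) = 24990$)
$v{\left(l \right)} = -81$ ($v{\left(l \right)} = -10 - 71 = -81$)
$\frac{1}{87493 + \left(G + v{\left(s \right)}\right)} = \frac{1}{87493 + \left(26862 - 81\right)} = \frac{1}{87493 + 26781} = \frac{1}{114274}$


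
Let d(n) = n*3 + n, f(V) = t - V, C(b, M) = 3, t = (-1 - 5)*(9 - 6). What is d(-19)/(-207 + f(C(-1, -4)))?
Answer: ⅓ ≈ 0.33333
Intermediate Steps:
t = -18 (t = -6*3 = -18)
f(V) = -18 - V
d(n) = 4*n (d(n) = 3*n + n = 4*n)
d(-19)/(-207 + f(C(-1, -4))) = (4*(-19))/(-207 + (-18 - 1*3)) = -76/(-207 + (-18 - 3)) = -76/(-207 - 21) = -76/(-228) = -76*(-1/228) = ⅓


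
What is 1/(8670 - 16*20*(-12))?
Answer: 1/12510 ≈ 7.9936e-5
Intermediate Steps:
1/(8670 - 16*20*(-12)) = 1/(8670 - 320*(-12)) = 1/(8670 + 3840) = 1/12510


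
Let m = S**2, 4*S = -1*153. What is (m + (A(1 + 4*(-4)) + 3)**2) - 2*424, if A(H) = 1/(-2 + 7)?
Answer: 250121/400 ≈ 625.30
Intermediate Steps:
S = -153/4 (S = (-1*153)/4 = (1/4)*(-153) = -153/4 ≈ -38.250)
m = 23409/16 (m = (-153/4)**2 = 23409/16 ≈ 1463.1)
A(H) = 1/5
(m + (A(1 + 4*(-4)) + 3)**2) - 2*424 = (23409/16 + (1/5 + 3)**2) - 2*424 = (23409/16 + (16/5)**2) - 848 = (23409/16 + 256/25) - 848 = 589321/400 - 848 = 250121/400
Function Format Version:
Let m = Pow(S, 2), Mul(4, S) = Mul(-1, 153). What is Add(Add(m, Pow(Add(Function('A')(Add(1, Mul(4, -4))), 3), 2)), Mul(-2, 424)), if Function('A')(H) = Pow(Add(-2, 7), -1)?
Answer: Rational(250121, 400) ≈ 625.30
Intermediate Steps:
S = Rational(-153, 4) (S = Mul(Rational(1, 4), Mul(-1, 153)) = Mul(Rational(1, 4), -153) = Rational(-153, 4) ≈ -38.250)
m = Rational(23409, 16) (m = Pow(Rational(-153, 4), 2) = Rational(23409, 16) ≈ 1463.1)
Function('A')(H) = Rational(1, 5) (Function('A')(H) = Pow(5, -1) = Rational(1, 5))
Add(Add(m, Pow(Add(Function('A')(Add(1, Mul(4, -4))), 3), 2)), Mul(-2, 424)) = Add(Add(Rational(23409, 16), Pow(Add(Rational(1, 5), 3), 2)), Mul(-2, 424)) = Add(Add(Rational(23409, 16), Pow(Rational(16, 5), 2)), -848) = Add(Add(Rational(23409, 16), Rational(256, 25)), -848) = Add(Rational(589321, 400), -848) = Rational(250121, 400)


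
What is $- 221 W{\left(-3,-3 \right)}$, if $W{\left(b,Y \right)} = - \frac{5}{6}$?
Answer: $\frac{1105}{6} \approx 184.17$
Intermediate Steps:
$W{\left(b,Y \right)} = - \frac{5}{6}$ ($W{\left(b,Y \right)} = \left(-5\right) \frac{1}{6} = - \frac{5}{6}$)
$- 221 W{\left(-3,-3 \right)} = \left(-221\right) \left(- \frac{5}{6}\right) = \frac{1105}{6}$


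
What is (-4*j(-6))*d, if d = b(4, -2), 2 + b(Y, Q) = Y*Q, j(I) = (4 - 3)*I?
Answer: -240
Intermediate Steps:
j(I) = I (j(I) = 1*I = I)
b(Y, Q) = -2 + Q*Y (b(Y, Q) = -2 + Y*Q = -2 + Q*Y)
d = -10 (d = -2 - 2*4 = -2 - 8 = -10)
(-4*j(-6))*d = -4*(-6)*(-10) = 24*(-10) = -240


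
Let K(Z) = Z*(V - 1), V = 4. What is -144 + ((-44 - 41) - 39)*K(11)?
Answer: -4236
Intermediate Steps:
K(Z) = 3*Z (K(Z) = Z*(4 - 1) = Z*3 = 3*Z)
-144 + ((-44 - 41) - 39)*K(11) = -144 + ((-44 - 41) - 39)*(3*11) = -144 + (-85 - 39)*33 = -144 - 124*33 = -144 - 4092 = -4236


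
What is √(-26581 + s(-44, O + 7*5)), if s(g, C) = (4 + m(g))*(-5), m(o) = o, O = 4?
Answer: I*√26381 ≈ 162.42*I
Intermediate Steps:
s(g, C) = -20 - 5*g (s(g, C) = (4 + g)*(-5) = -20 - 5*g)
√(-26581 + s(-44, O + 7*5)) = √(-26581 + (-20 - 5*(-44))) = √(-26581 + (-20 + 220)) = √(-26581 + 200) = √(-26381) = I*√26381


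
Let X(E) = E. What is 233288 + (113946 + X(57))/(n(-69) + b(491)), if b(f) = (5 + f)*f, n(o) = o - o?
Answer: 56814140371/243536 ≈ 2.3329e+5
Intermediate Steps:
n(o) = 0
b(f) = f*(5 + f)
233288 + (113946 + X(57))/(n(-69) + b(491)) = 233288 + (113946 + 57)/(0 + 491*(5 + 491)) = 233288 + 114003/(0 + 491*496) = 233288 + 114003/(0 + 243536) = 233288 + 114003/243536 = 56814140371/243536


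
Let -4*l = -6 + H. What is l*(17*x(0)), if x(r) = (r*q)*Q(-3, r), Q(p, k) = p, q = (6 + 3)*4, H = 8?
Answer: 0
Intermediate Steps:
q = 36 (q = 9*4 = 36)
x(r) = -108*r (x(r) = (r*36)*(-3) = (36*r)*(-3) = -108*r)
l = -½ (l = -(-6 + 8)/4 = -¼*2 = -½ ≈ -0.50000)
l*(17*x(0)) = -17*(-108*0)/2 = -17*0/2 = -½*0 = 0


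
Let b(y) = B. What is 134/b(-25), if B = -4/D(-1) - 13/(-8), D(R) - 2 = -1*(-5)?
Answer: 7504/59 ≈ 127.19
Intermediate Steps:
D(R) = 7 (D(R) = 2 - 1*(-5) = 2 + 5 = 7)
B = 59/56 (B = -4/7 - 13/(-8) = -4*⅐ - 13*(-⅛) = -4/7 + 13/8 = 59/56 ≈ 1.0536)
b(y) = 59/56
134/b(-25) = 134/(59/56) = 134*(56/59) = 7504/59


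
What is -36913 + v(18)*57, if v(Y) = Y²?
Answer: -18445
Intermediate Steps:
-36913 + v(18)*57 = -36913 + 18²*57 = -36913 + 324*57 = -36913 + 18468 = -18445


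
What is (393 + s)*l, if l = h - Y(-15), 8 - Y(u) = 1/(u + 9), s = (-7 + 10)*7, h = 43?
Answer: 14421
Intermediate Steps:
s = 21 (s = 3*7 = 21)
Y(u) = 8 - 1/(9 + u) (Y(u) = 8 - 1/(u + 9) = 8 - 1/(9 + u))
l = 209/6 (l = 43 - (71 + 8*(-15))/(9 - 15) = 43 - (71 - 120)/(-6) = 43 - (-1)*(-49)/6 = 43 - 1*49/6 = 43 - 49/6 = 209/6 ≈ 34.833)
(393 + s)*l = (393 + 21)*(209/6) = 414*(209/6) = 14421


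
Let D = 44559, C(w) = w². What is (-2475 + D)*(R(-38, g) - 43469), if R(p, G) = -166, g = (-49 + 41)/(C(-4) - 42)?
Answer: -1836335340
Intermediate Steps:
g = 4/13 (g = (-49 + 41)/((-4)² - 42) = -8/(16 - 42) = -8/(-26) = -8*(-1/26) = 4/13 ≈ 0.30769)
(-2475 + D)*(R(-38, g) - 43469) = (-2475 + 44559)*(-166 - 43469) = 42084*(-43635) = -1836335340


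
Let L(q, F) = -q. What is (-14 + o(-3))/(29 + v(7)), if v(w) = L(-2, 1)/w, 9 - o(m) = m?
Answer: -14/205 ≈ -0.068293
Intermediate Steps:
o(m) = 9 - m
v(w) = 2/w (v(w) = (-1*(-2))/w = 2/w)
(-14 + o(-3))/(29 + v(7)) = (-14 + (9 - 1*(-3)))/(29 + 2/7) = (-14 + (9 + 3))/(29 + 2*(⅐)) = (-14 + 12)/(29 + 2/7) = -2/205/7 = -2*7/205 = -14/205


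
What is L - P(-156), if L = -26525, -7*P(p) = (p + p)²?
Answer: -88331/7 ≈ -12619.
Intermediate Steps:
P(p) = -4*p²/7 (P(p) = -(p + p)²/7 = -4*p²/7)
L - P(-156) = -26525 - (-4)*(-156)²/7 = -26525 - (-4)*24336/7 = -26525 - 1*(-97344/7) = -26525 + 97344/7 = -88331/7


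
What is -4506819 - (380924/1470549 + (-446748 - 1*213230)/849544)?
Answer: -2815175330750442499/624648039828 ≈ -4.5068e+6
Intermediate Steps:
-4506819 - (380924/1470549 + (-446748 - 1*213230)/849544) = -4506819 - (380924*(1/1470549) + (-446748 - 213230)*(1/849544)) = -4506819 - (380924/1470549 - 659978*1/849544) = -4506819 - (380924/1470549 - 329989/424772) = -4506819 - 1*(-323459144633/624648039828) = -4506819 + 323459144633/624648039828 = -2815175330750442499/624648039828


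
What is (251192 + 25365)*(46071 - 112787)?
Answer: -18450776812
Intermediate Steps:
(251192 + 25365)*(46071 - 112787) = 276557*(-66716) = -18450776812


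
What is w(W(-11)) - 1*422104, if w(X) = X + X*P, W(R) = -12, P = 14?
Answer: -422284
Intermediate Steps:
w(X) = 15*X (w(X) = X + X*14 = X + 14*X = 15*X)
w(W(-11)) - 1*422104 = 15*(-12) - 1*422104 = -180 - 422104 = -422284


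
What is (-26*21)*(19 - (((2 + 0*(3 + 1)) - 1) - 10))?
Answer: -15288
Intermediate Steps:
(-26*21)*(19 - (((2 + 0*(3 + 1)) - 1) - 10)) = -546*(19 - (((2 + 0*4) - 1) - 10)) = -546*(19 - (((2 + 0) - 1) - 10)) = -546*(19 - ((2 - 1) - 10)) = -546*(19 - (1 - 10)) = -546*(19 - 1*(-9)) = -546*(19 + 9) = -546*28 = -15288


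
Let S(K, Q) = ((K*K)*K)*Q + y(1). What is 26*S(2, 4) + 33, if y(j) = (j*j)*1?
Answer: 891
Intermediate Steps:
y(j) = j² (y(j) = j²*1 = j²)
S(K, Q) = 1 + Q*K³ (S(K, Q) = ((K*K)*K)*Q + 1² = (K²*K)*Q + 1 = K³*Q + 1 = Q*K³ + 1 = 1 + Q*K³)
26*S(2, 4) + 33 = 26*(1 + 4*2³) + 33 = 26*(1 + 4*8) + 33 = 26*(1 + 32) + 33 = 26*33 + 33 = 858 + 33 = 891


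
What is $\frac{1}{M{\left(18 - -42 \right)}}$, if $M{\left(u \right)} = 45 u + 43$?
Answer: $\frac{1}{2743} \approx 0.00036456$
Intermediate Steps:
$M{\left(u \right)} = 43 + 45 u$
$\frac{1}{M{\left(18 - -42 \right)}} = \frac{1}{43 + 45 \left(18 - -42\right)} = \frac{1}{43 + 45 \left(18 + 42\right)} = \frac{1}{43 + 45 \cdot 60} = \frac{1}{43 + 2700} = \frac{1}{2743}$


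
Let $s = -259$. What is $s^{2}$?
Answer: $67081$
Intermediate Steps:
$s^{2} = \left(-259\right)^{2} = 67081$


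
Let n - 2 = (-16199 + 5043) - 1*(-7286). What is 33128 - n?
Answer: 36996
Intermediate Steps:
n = -3868 (n = 2 + ((-16199 + 5043) - 1*(-7286)) = 2 + (-11156 + 7286) = 2 - 3870 = -3868)
33128 - n = 33128 - 1*(-3868) = 33128 + 3868 = 36996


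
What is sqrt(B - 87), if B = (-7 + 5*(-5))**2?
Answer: sqrt(937) ≈ 30.610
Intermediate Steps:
B = 1024 (B = (-7 - 25)**2 = (-32)**2 = 1024)
sqrt(B - 87) = sqrt(1024 - 87) = sqrt(937)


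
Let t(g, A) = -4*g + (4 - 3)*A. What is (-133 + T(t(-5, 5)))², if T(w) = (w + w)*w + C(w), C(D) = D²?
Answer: 3034564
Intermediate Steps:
t(g, A) = A - 4*g (t(g, A) = -4*g + 1*A = -4*g + A = A - 4*g)
T(w) = 3*w² (T(w) = (w + w)*w + w² = (2*w)*w + w² = 2*w² + w² = 3*w²)
(-133 + T(t(-5, 5)))² = (-133 + 3*(5 - 4*(-5))²)² = (-133 + 3*(5 + 20)²)² = (-133 + 3*25²)² = (-133 + 3*625)² = (-133 + 1875)² = 1742² = 3034564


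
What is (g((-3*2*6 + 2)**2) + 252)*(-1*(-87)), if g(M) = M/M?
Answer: 22011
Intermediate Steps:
g(M) = 1
(g((-3*2*6 + 2)**2) + 252)*(-1*(-87)) = (1 + 252)*(-1*(-87)) = 253*87 = 22011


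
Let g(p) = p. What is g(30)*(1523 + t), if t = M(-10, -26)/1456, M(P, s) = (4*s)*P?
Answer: 319980/7 ≈ 45711.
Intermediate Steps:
M(P, s) = 4*P*s
t = 5/7 (t = (4*(-10)*(-26))/1456 = 1040*(1/1456) = 5/7 ≈ 0.71429)
g(30)*(1523 + t) = 30*(1523 + 5/7) = 30*(10666/7) = 319980/7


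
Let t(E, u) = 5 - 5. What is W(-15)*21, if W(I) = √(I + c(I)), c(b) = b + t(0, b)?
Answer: 21*I*√30 ≈ 115.02*I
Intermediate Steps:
t(E, u) = 0
c(b) = b (c(b) = b + 0 = b)
W(I) = √2*√I (W(I) = √(I + I) = √(2*I) = √2*√I)
W(-15)*21 = (√2*√(-15))*21 = (√2*(I*√15))*21 = (I*√30)*21 = 21*I*√30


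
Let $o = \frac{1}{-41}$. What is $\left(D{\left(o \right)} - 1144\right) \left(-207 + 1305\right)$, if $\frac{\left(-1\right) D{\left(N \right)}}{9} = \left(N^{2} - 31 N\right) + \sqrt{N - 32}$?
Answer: $- \frac{2124094176}{1681} - \frac{9882 i \sqrt{53833}}{41} \approx -1.2636 \cdot 10^{6} - 55922.0 i$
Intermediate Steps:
$o = - \frac{1}{41} \approx -0.02439$
$D{\left(N \right)} = - 9 N^{2} - 9 \sqrt{-32 + N} + 279 N$ ($D{\left(N \right)} = - 9 \left(\left(N^{2} - 31 N\right) + \sqrt{N - 32}\right) = - 9 \left(\left(N^{2} - 31 N\right) + \sqrt{-32 + N}\right) = - 9 \left(N^{2} + \sqrt{-32 + N} - 31 N\right) = - 9 N^{2} - 9 \sqrt{-32 + N} + 279 N$)
$\left(D{\left(o \right)} - 1144\right) \left(-207 + 1305\right) = \left(\left(- 9 \left(- \frac{1}{41}\right)^{2} - 9 \sqrt{-32 - \frac{1}{41}} + 279 \left(- \frac{1}{41}\right)\right) - 1144\right) \left(-207 + 1305\right) = \left(\left(\left(-9\right) \frac{1}{1681} - 9 \sqrt{- \frac{1313}{41}} - \frac{279}{41}\right) - 1144\right) 1098 = \left(\left(- \frac{9}{1681} - 9 \frac{i \sqrt{53833}}{41} - \frac{279}{41}\right) - 1144\right) 1098 = \left(\left(- \frac{9}{1681} - \frac{9 i \sqrt{53833}}{41} - \frac{279}{41}\right) - 1144\right) 1098 = \left(\left(- \frac{11448}{1681} - \frac{9 i \sqrt{53833}}{41}\right) - 1144\right) 1098 = \left(- \frac{1934512}{1681} - \frac{9 i \sqrt{53833}}{41}\right) 1098 = - \frac{2124094176}{1681} - \frac{9882 i \sqrt{53833}}{41}$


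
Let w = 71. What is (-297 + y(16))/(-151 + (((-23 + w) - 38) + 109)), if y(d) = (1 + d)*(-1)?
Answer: 157/16 ≈ 9.8125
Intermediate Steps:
y(d) = -1 - d
(-297 + y(16))/(-151 + (((-23 + w) - 38) + 109)) = (-297 + (-1 - 1*16))/(-151 + (((-23 + 71) - 38) + 109)) = (-297 + (-1 - 16))/(-151 + ((48 - 38) + 109)) = (-297 - 17)/(-151 + (10 + 109)) = -314/(-151 + 119) = -314/(-32) = -314*(-1/32) = 157/16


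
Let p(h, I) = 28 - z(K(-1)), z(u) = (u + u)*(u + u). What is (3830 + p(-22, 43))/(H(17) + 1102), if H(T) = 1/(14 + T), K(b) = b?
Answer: 119474/34163 ≈ 3.4972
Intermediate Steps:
z(u) = 4*u**2 (z(u) = (2*u)*(2*u) = 4*u**2)
p(h, I) = 24 (p(h, I) = 28 - 4*(-1)**2 = 28 - 4 = 24)
(3830 + p(-22, 43))/(H(17) + 1102) = (3830 + 24)/(1/(14 + 17) + 1102) = 3854/(1/31 + 1102) = 3854/(34163/31) = 3854*(31/34163) = 119474/34163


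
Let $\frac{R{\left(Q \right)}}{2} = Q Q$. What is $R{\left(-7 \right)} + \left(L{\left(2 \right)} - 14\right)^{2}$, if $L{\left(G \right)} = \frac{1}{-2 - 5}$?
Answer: $\frac{14603}{49} \approx 298.02$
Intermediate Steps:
$L{\left(G \right)} = - \frac{1}{7}$ ($L{\left(G \right)} = \frac{1}{-7} = - \frac{1}{7}$)
$R{\left(Q \right)} = 2 Q^{2}$ ($R{\left(Q \right)} = 2 Q Q = 2 Q^{2}$)
$R{\left(-7 \right)} + \left(L{\left(2 \right)} - 14\right)^{2} = 2 \left(-7\right)^{2} + \left(- \frac{1}{7} - 14\right)^{2} = 2 \cdot 49 + \left(- \frac{99}{7}\right)^{2} = 98 + \frac{9801}{49} = \frac{14603}{49}$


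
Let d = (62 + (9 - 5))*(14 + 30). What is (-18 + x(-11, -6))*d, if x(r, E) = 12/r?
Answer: -55440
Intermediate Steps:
d = 2904 (d = (62 + 4)*44 = 66*44 = 2904)
(-18 + x(-11, -6))*d = (-18 + 12/(-11))*2904 = (-18 + 12*(-1/11))*2904 = (-18 - 12/11)*2904 = -210/11*2904 = -55440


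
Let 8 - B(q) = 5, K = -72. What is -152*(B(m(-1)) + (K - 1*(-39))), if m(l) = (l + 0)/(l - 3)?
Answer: 4560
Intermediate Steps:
m(l) = l/(-3 + l)
B(q) = 3 (B(q) = 8 - 1*5 = 8 - 5 = 3)
-152*(B(m(-1)) + (K - 1*(-39))) = -152*(3 + (-72 - 1*(-39))) = -152*(3 + (-72 + 39)) = -152*(3 - 33) = -152*(-30) = 4560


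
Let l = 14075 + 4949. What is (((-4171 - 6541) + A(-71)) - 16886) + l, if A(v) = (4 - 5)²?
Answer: -8573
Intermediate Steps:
A(v) = 1 (A(v) = (-1)² = 1)
l = 19024
(((-4171 - 6541) + A(-71)) - 16886) + l = (((-4171 - 6541) + 1) - 16886) + 19024 = ((-10712 + 1) - 16886) + 19024 = (-10711 - 16886) + 19024 = -27597 + 19024 = -8573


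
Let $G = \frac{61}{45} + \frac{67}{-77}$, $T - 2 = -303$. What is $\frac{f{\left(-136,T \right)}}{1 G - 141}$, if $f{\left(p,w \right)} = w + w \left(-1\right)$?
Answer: $0$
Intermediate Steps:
$T = -301$ ($T = 2 - 303 = -301$)
$f{\left(p,w \right)} = 0$ ($f{\left(p,w \right)} = w - w = 0$)
$G = \frac{1682}{3465}$ ($G = 61 \cdot \frac{1}{45} + 67 \left(- \frac{1}{77}\right) = \frac{61}{45} - \frac{67}{77} = \frac{1682}{3465} \approx 0.48543$)
$\frac{f{\left(-136,T \right)}}{1 G - 141} = \frac{0}{1 \cdot \frac{1682}{3465} - 141} = \frac{0}{\frac{1682}{3465} - 141} = \frac{0}{- \frac{486883}{3465}} = 0 \left(- \frac{3465}{486883}\right) = 0$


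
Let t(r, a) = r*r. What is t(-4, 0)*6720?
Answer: 107520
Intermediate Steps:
t(r, a) = r**2
t(-4, 0)*6720 = (-4)**2*6720 = 16*6720 = 107520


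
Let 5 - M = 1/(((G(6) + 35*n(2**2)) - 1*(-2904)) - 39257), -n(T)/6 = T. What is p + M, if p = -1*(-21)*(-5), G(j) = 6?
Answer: -3718699/37187 ≈ -100.00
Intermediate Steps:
n(T) = -6*T
p = -105 (p = 21*(-5) = -105)
M = 185936/37187 (M = 5 - 1/(((6 + 35*(-6*2**2)) - 1*(-2904)) - 39257) = 5 - 1/(((6 + 35*(-6*4)) + 2904) - 39257) = 5 - 1/(((6 + 35*(-24)) + 2904) - 39257) = 5 - 1/(((6 - 840) + 2904) - 39257) = 5 - 1/((-834 + 2904) - 39257) = 5 - 1/(2070 - 39257) = 5 - 1/(-37187) = 5 - 1*(-1/37187) = 5 + 1/37187 = 185936/37187 ≈ 5.0000)
p + M = -105 + 185936/37187 = -3718699/37187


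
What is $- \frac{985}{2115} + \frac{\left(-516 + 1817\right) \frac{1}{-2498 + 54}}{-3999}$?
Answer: $- \frac{13651349}{29320668} \approx -0.46559$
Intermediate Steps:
$- \frac{985}{2115} + \frac{\left(-516 + 1817\right) \frac{1}{-2498 + 54}}{-3999} = \left(-985\right) \frac{1}{2115} + \frac{1301}{-2444} \left(- \frac{1}{3999}\right) = - \frac{197}{423} + 1301 \left(- \frac{1}{2444}\right) \left(- \frac{1}{3999}\right) = - \frac{197}{423} - - \frac{1301}{9773556} = - \frac{197}{423} + \frac{1301}{9773556} = - \frac{13651349}{29320668}$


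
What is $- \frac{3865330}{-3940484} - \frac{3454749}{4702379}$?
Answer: $\frac{2281431730777}{9264824605718} \approx 0.24625$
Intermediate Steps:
$- \frac{3865330}{-3940484} - \frac{3454749}{4702379} = \left(-3865330\right) \left(- \frac{1}{3940484}\right) - \frac{3454749}{4702379} = \frac{1932665}{1970242} - \frac{3454749}{4702379} = \frac{2281431730777}{9264824605718}$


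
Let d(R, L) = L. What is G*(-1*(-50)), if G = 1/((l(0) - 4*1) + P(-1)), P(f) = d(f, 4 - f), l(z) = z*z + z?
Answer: 50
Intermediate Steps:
l(z) = z + z² (l(z) = z² + z = z + z²)
P(f) = 4 - f
G = 1 (G = 1/((0*(1 + 0) - 4*1) + (4 - 1*(-1))) = 1/((0*1 - 4) + (4 + 1)) = 1/((0 - 4) + 5) = 1/(-4 + 5) = 1/1 = 1)
G*(-1*(-50)) = 1*(-1*(-50)) = 1*50 = 50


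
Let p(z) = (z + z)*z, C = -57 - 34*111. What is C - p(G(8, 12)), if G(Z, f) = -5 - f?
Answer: -4409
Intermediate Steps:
C = -3831 (C = -57 - 3774 = -3831)
p(z) = 2*z**2 (p(z) = (2*z)*z = 2*z**2)
C - p(G(8, 12)) = -3831 - 2*(-5 - 1*12)**2 = -3831 - 2*(-5 - 12)**2 = -3831 - 2*(-17)**2 = -3831 - 2*289 = -3831 - 1*578 = -3831 - 578 = -4409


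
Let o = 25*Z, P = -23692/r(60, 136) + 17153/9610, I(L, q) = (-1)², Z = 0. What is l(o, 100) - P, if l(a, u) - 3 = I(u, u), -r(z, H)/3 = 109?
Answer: -220719271/3142470 ≈ -70.238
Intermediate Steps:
I(L, q) = 1
r(z, H) = -327 (r(z, H) = -3*109 = -327)
P = 233289151/3142470 (P = -23692/(-327) + 17153/9610 = -23692*(-1/327) + 17153*(1/9610) = 23692/327 + 17153/9610 = 233289151/3142470 ≈ 74.238)
o = 0 (o = 25*0 = 0)
l(a, u) = 4 (l(a, u) = 3 + 1 = 4)
l(o, 100) - P = 4 - 1*233289151/3142470 = 4 - 233289151/3142470 = -220719271/3142470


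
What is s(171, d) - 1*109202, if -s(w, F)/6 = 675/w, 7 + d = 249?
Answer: -2075288/19 ≈ -1.0923e+5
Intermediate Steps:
d = 242 (d = -7 + 249 = 242)
s(w, F) = -4050/w
s(171, d) - 1*109202 = -4050/171 - 1*109202 = -4050*1/171 - 109202 = -450/19 - 109202 = -2075288/19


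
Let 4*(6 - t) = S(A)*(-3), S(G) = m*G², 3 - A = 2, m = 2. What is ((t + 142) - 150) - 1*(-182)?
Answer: 363/2 ≈ 181.50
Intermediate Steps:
A = 1 (A = 3 - 1*2 = 3 - 2 = 1)
S(G) = 2*G²
t = 15/2 (t = 6 - 2*1²*(-3)/4 = 6 - 2*1*(-3)/4 = 6 - (-3)/2 = 6 - ¼*(-6) = 6 + 3/2 = 15/2 ≈ 7.5000)
((t + 142) - 150) - 1*(-182) = ((15/2 + 142) - 150) - 1*(-182) = (299/2 - 150) + 182 = -½ + 182 = 363/2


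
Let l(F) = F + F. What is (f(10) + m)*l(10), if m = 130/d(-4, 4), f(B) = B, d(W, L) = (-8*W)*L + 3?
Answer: 28800/131 ≈ 219.85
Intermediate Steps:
d(W, L) = 3 - 8*L*W (d(W, L) = -8*L*W + 3 = 3 - 8*L*W)
m = 130/131 (m = 130/(3 - 8*4*(-4)) = 130/(3 + 128) = 130/131 ≈ 0.99237)
l(F) = 2*F
(f(10) + m)*l(10) = (10 + 130/131)*(2*10) = (1440/131)*20 = 28800/131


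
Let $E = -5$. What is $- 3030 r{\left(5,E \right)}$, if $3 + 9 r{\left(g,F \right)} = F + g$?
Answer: $1010$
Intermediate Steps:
$r{\left(g,F \right)} = - \frac{1}{3} + \frac{F}{9} + \frac{g}{9}$ ($r{\left(g,F \right)} = - \frac{1}{3} + \frac{F + g}{9} = - \frac{1}{3} + \left(\frac{F}{9} + \frac{g}{9}\right) = - \frac{1}{3} + \frac{F}{9} + \frac{g}{9}$)
$- 3030 r{\left(5,E \right)} = - 3030 \left(- \frac{1}{3} + \frac{1}{9} \left(-5\right) + \frac{1}{9} \cdot 5\right) = - 3030 \left(- \frac{1}{3} - \frac{5}{9} + \frac{5}{9}\right) = \left(-3030\right) \left(- \frac{1}{3}\right) = 1010$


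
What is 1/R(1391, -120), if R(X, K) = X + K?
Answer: 1/1271 ≈ 0.00078678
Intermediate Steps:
R(X, K) = K + X
1/R(1391, -120) = 1/(-120 + 1391) = 1/1271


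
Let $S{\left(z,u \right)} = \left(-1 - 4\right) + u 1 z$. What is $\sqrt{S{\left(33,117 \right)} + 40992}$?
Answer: $4 \sqrt{2803} \approx 211.77$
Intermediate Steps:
$S{\left(z,u \right)} = -5 + u z$ ($S{\left(z,u \right)} = \left(-1 - 4\right) + u z = -5 + u z$)
$\sqrt{S{\left(33,117 \right)} + 40992} = \sqrt{\left(-5 + 117 \cdot 33\right) + 40992} = \sqrt{\left(-5 + 3861\right) + 40992} = \sqrt{3856 + 40992} = \sqrt{44848} = 4 \sqrt{2803}$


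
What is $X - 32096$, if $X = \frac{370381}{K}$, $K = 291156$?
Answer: $- \frac{9344572595}{291156} \approx -32095.0$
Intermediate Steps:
$X = \frac{370381}{291156} \approx 1.2721$
$X - 32096 = \frac{370381}{291156} - 32096 = - \frac{9344572595}{291156}$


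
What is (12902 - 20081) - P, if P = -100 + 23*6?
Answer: -7217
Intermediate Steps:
P = 38 (P = -100 + 138 = 38)
(12902 - 20081) - P = (12902 - 20081) - 1*38 = -7179 - 38 = -7217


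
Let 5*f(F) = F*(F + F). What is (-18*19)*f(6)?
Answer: -24624/5 ≈ -4924.8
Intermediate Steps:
f(F) = 2*F²/5 (f(F) = (F*(F + F))/5 = (F*(2*F))/5 = (2*F²)/5 = 2*F²/5)
(-18*19)*f(6) = (-18*19)*((⅖)*6²) = -684*36/5 = -342*72/5 = -24624/5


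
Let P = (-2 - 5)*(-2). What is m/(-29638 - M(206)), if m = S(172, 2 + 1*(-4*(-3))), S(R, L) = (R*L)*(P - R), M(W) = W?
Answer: 95116/7461 ≈ 12.748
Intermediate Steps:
P = 14 (P = -7*(-2) = 14)
S(R, L) = L*R*(14 - R) (S(R, L) = (R*L)*(14 - R) = (L*R)*(14 - R) = L*R*(14 - R))
m = -380464 (m = (2 + 1*(-4*(-3)))*172*(14 - 1*172) = (2 + 1*12)*172*(14 - 172) = (2 + 12)*172*(-158) = 14*172*(-158) = -380464)
m/(-29638 - M(206)) = -380464/(-29638 - 1*206) = -380464/(-29638 - 206) = -380464/(-29844) = -380464*(-1/29844) = 95116/7461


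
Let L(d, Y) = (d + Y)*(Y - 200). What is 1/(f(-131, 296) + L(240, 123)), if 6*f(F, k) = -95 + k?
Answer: -2/55835 ≈ -3.5820e-5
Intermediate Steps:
L(d, Y) = (-200 + Y)*(Y + d) (L(d, Y) = (Y + d)*(-200 + Y) = (-200 + Y)*(Y + d))
f(F, k) = -95/6 + k/6 (f(F, k) = (-95 + k)/6 = -95/6 + k/6)
1/(f(-131, 296) + L(240, 123)) = 1/((-95/6 + (⅙)*296) + (123² - 200*123 - 200*240 + 123*240)) = 1/((-95/6 + 148/3) + (15129 - 24600 - 48000 + 29520)) = 1/(67/2 - 27951) = 1/(-55835/2) = -2/55835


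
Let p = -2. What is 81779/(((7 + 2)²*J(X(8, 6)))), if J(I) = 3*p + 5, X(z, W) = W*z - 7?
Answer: -81779/81 ≈ -1009.6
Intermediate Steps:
X(z, W) = -7 + W*z
J(I) = -1 (J(I) = 3*(-2) + 5 = -6 + 5 = -1)
81779/(((7 + 2)²*J(X(8, 6)))) = 81779/(((7 + 2)²*(-1))) = 81779/((9²*(-1))) = 81779/((81*(-1))) = 81779/(-81) = 81779*(-1/81) = -81779/81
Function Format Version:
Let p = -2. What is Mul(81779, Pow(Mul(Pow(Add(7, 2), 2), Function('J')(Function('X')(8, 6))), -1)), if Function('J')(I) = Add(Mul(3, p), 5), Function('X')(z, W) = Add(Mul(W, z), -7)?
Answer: Rational(-81779, 81) ≈ -1009.6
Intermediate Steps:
Function('X')(z, W) = Add(-7, Mul(W, z))
Function('J')(I) = -1 (Function('J')(I) = Add(Mul(3, -2), 5) = Add(-6, 5) = -1)
Mul(81779, Pow(Mul(Pow(Add(7, 2), 2), Function('J')(Function('X')(8, 6))), -1)) = Mul(81779, Pow(Mul(Pow(Add(7, 2), 2), -1), -1)) = Mul(81779, Pow(Mul(Pow(9, 2), -1), -1)) = Mul(81779, Pow(Mul(81, -1), -1)) = Mul(81779, Pow(-81, -1)) = Mul(81779, Rational(-1, 81)) = Rational(-81779, 81)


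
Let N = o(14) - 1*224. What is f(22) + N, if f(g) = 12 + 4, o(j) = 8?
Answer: -200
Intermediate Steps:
f(g) = 16
N = -216 (N = 8 - 1*224 = 8 - 224 = -216)
f(22) + N = 16 - 216 = -200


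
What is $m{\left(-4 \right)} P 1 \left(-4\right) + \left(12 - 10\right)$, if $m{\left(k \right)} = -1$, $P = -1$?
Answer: $-2$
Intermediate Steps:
$m{\left(-4 \right)} P 1 \left(-4\right) + \left(12 - 10\right) = - \left(-1\right) 1 \left(-4\right) + \left(12 - 10\right) = - \left(-1\right) \left(-4\right) + 2 = \left(-1\right) 4 + 2 = -4 + 2 = -2$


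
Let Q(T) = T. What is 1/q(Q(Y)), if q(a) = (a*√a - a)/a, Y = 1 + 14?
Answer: 1/14 + √15/14 ≈ 0.34807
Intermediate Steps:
Y = 15
q(a) = (a^(3/2) - a)/a
1/q(Q(Y)) = 1/(-1 + √15)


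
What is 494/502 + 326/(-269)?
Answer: -15383/67519 ≈ -0.22783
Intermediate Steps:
494/502 + 326/(-269) = 494*(1/502) + 326*(-1/269) = 247/251 - 326/269 = -15383/67519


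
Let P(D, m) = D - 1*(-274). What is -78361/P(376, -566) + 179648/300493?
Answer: -23430160773/195320450 ≈ -119.96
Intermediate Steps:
P(D, m) = 274 + D (P(D, m) = D + 274 = 274 + D)
-78361/P(376, -566) + 179648/300493 = -78361/(274 + 376) + 179648/300493 = -78361/650 + 179648*(1/300493) = -78361*1/650 + 179648/300493 = -78361/650 + 179648/300493 = -23430160773/195320450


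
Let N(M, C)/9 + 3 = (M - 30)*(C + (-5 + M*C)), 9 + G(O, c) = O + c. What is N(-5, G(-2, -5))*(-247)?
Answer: 4597164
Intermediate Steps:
G(O, c) = -9 + O + c (G(O, c) = -9 + (O + c) = -9 + O + c)
N(M, C) = -27 + 9*(-30 + M)*(-5 + C + C*M) (N(M, C) = -27 + 9*((M - 30)*(C + (-5 + M*C))) = -27 + 9*((-30 + M)*(C + (-5 + C*M))) = -27 + 9*((-30 + M)*(-5 + C + C*M)) = -27 + 9*(-30 + M)*(-5 + C + C*M))
N(-5, G(-2, -5))*(-247) = (1323 - 270*(-9 - 2 - 5) - 45*(-5) - 261*(-9 - 2 - 5)*(-5) + 9*(-9 - 2 - 5)*(-5)**2)*(-247) = (1323 - 270*(-16) + 225 - 261*(-16)*(-5) + 9*(-16)*25)*(-247) = (1323 + 4320 + 225 - 20880 - 3600)*(-247) = -18612*(-247) = 4597164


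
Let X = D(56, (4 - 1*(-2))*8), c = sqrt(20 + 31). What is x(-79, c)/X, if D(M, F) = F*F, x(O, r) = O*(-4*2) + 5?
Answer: 637/2304 ≈ 0.27648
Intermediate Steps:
c = sqrt(51) ≈ 7.1414
x(O, r) = 5 - 8*O (x(O, r) = O*(-8) + 5 = -8*O + 5 = 5 - 8*O)
D(M, F) = F**2
X = 2304 (X = ((4 - 1*(-2))*8)**2 = ((4 + 2)*8)**2 = (6*8)**2 = 48**2 = 2304)
x(-79, c)/X = (5 - 8*(-79))/2304 = (5 + 632)*(1/2304) = 637*(1/2304) = 637/2304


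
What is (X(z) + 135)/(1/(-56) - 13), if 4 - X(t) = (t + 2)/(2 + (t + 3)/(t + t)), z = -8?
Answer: -293384/26973 ≈ -10.877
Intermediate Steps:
X(t) = 4 - (2 + t)/(2 + (3 + t)/(2*t)) (X(t) = 4 - (t + 2)/(2 + (t + 3)/(t + t)) = 4 - (2 + t)/(2 + (3 + t)/((2*t))) = 4 - (2 + t)/(2 + (3 + t)*(1/(2*t))) = 4 - (2 + t)/(2 + (3 + t)/(2*t)))
(X(z) + 135)/(1/(-56) - 13) = (2*(6 - 1*(-8)² + 8*(-8))/(3 + 5*(-8)) + 135)/(1/(-56) - 13) = (2*(6 - 1*64 - 64)/(3 - 40) + 135)/(-1/56 - 13) = (2*(6 - 64 - 64)/(-37) + 135)/(-729/56) = -56*(2*(-1/37)*(-122) + 135)/729 = -56*(244/37 + 135)/729 = -56/729*5239/37 = -293384/26973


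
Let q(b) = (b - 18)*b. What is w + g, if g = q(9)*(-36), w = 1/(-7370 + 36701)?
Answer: 85529197/29331 ≈ 2916.0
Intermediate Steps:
q(b) = b*(-18 + b) (q(b) = (-18 + b)*b = b*(-18 + b))
w = 1/29331 ≈ 3.4094e-5
g = 2916 (g = (9*(-18 + 9))*(-36) = (9*(-9))*(-36) = -81*(-36) = 2916)
w + g = 1/29331 + 2916 = 85529197/29331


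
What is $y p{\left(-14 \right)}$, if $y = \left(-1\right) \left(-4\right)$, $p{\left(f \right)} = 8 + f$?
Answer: $-24$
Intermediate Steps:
$y = 4$
$y p{\left(-14 \right)} = 4 \left(8 - 14\right) = 4 \left(-6\right) = -24$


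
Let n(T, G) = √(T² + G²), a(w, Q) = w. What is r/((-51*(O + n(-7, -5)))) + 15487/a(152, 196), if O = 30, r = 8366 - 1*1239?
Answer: 103317707/1067192 + 7127*√74/42126 ≈ 98.268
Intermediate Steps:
r = 7127 (r = 8366 - 1239 = 7127)
n(T, G) = √(G² + T²)
r/((-51*(O + n(-7, -5)))) + 15487/a(152, 196) = 7127/((-51*(30 + √((-5)² + (-7)²)))) + 15487/152 = 7127/((-51*(30 + √(25 + 49)))) + 15487*(1/152) = 7127/((-51*(30 + √74))) + 15487/152 = 7127/(-1530 - 51*√74) + 15487/152 = 15487/152 + 7127/(-1530 - 51*√74)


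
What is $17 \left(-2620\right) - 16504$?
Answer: $-61044$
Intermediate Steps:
$17 \left(-2620\right) - 16504 = -44540 - 16504 = -61044$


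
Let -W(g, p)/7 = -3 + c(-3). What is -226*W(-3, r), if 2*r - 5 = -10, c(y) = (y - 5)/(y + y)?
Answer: -7910/3 ≈ -2636.7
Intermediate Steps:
c(y) = (-5 + y)/(2*y) (c(y) = (-5 + y)/((2*y)) = (-5 + y)*(1/(2*y)) = (-5 + y)/(2*y))
r = -5/2 (r = 5/2 + (½)*(-10) = 5/2 - 5 = -5/2 ≈ -2.5000)
W(g, p) = 35/3 (W(g, p) = -7*(-3 + (½)*(-5 - 3)/(-3)) = -7*(-3 + (½)*(-⅓)*(-8)) = -7*(-3 + 4/3) = -7*(-5/3) = 35/3)
-226*W(-3, r) = -226*35/3 = -7910/3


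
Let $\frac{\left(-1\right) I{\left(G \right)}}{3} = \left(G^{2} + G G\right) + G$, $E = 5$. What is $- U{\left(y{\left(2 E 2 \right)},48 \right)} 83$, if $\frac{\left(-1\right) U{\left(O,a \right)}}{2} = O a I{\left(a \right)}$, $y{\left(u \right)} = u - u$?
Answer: $0$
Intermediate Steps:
$I{\left(G \right)} = - 6 G^{2} - 3 G$ ($I{\left(G \right)} = - 3 \left(\left(G^{2} + G G\right) + G\right) = - 3 \left(\left(G^{2} + G^{2}\right) + G\right) = - 3 \left(2 G^{2} + G\right) = - 3 \left(G + 2 G^{2}\right) = - 6 G^{2} - 3 G$)
$y{\left(u \right)} = 0$
$U{\left(O,a \right)} = 6 O a^{2} \left(1 + 2 a\right)$ ($U{\left(O,a \right)} = - 2 O a \left(- 3 a \left(1 + 2 a\right)\right) = - 2 \left(- 3 O a^{2} \left(1 + 2 a\right)\right) = 6 O a^{2} \left(1 + 2 a\right)$)
$- U{\left(y{\left(2 E 2 \right)},48 \right)} 83 = - 6 \cdot 0 \cdot 48^{2} \left(1 + 2 \cdot 48\right) 83 = - 6 \cdot 0 \cdot 2304 \left(1 + 96\right) 83 = - 6 \cdot 0 \cdot 2304 \cdot 97 \cdot 83 = \left(-1\right) 0 \cdot 83 = 0 \cdot 83 = 0$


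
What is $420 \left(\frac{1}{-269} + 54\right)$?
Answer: $\frac{6100500}{269} \approx 22678.0$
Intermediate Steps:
$420 \left(\frac{1}{-269} + 54\right) = 420 \left(- \frac{1}{269} + 54\right) = 420 \cdot \frac{14525}{269} = \frac{6100500}{269}$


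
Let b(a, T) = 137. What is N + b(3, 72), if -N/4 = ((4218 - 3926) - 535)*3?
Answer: 3053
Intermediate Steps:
N = 2916 (N = -4*((4218 - 3926) - 535)*3 = -4*(292 - 535)*3 = -(-972)*3 = -4*(-729) = 2916)
N + b(3, 72) = 2916 + 137 = 3053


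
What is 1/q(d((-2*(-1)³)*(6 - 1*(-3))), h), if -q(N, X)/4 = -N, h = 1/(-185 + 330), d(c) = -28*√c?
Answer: -√2/672 ≈ -0.0021045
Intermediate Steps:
h = 1/145 ≈ 0.0068966
q(N, X) = 4*N (q(N, X) = -(-4)*N = 4*N)
1/q(d((-2*(-1)³)*(6 - 1*(-3))), h) = 1/(4*(-28*√(6 - 1*(-3))*(√2*√(-1*(-1)³)))) = 1/(4*(-28*√2*√(6 + 3))) = 1/(4*(-28*3*√2)) = 1/(4*(-84*√2)) = 1/(-336*√2) = -√2/672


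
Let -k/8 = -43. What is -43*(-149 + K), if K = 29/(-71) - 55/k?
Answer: 3653057/568 ≈ 6431.4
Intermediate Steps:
k = 344 (k = -8*(-43) = 344)
K = -13881/24424 (K = 29/(-71) - 55/344 = 29*(-1/71) - 55*1/344 = -29/71 - 55/344 = -13881/24424 ≈ -0.56833)
-43*(-149 + K) = -43*(-149 - 13881/24424) = -43*(-3653057/24424) = 3653057/568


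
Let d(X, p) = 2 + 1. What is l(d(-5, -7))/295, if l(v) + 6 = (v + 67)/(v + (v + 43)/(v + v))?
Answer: 9/4720 ≈ 0.0019068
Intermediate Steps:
d(X, p) = 3
l(v) = -6 + (67 + v)/(v + (43 + v)/(2*v)) (l(v) = -6 + (v + 67)/(v + (v + 43)/(v + v)) = -6 + (67 + v)/(v + (43 + v)/((2*v))) = -6 + (67 + v)/(v + (43 + v)*(1/(2*v))) = -6 + (67 + v)/(v + (43 + v)/(2*v)))
l(d(-5, -7))/295 = (2*(-129 - 5*3**2 + 64*3)/(43 + 3 + 2*3**2))/295 = (2*(-129 - 5*9 + 192)/(43 + 3 + 2*9))*(1/295) = (2*(-129 - 45 + 192)/(43 + 3 + 18))*(1/295) = (2*18/64)*(1/295) = (2*(1/64)*18)*(1/295) = (9/16)*(1/295) = 9/4720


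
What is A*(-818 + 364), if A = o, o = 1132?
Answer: -513928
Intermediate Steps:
A = 1132
A*(-818 + 364) = 1132*(-818 + 364) = 1132*(-454) = -513928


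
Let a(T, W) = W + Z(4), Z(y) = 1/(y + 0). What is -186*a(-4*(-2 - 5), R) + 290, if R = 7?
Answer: -2117/2 ≈ -1058.5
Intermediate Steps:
Z(y) = 1/y
a(T, W) = 1/4 + W (a(T, W) = W + 1/4 = 1/4 + W)
-186*a(-4*(-2 - 5), R) + 290 = -186*(1/4 + 7) + 290 = -186*29/4 + 290 = -2697/2 + 290 = -2117/2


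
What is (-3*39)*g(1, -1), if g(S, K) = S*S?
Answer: -117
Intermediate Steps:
g(S, K) = S²
(-3*39)*g(1, -1) = -3*39*1² = -117*1 = -117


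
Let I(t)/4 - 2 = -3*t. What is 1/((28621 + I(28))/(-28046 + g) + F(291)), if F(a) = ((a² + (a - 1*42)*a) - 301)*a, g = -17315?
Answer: 45361/2070282770496 ≈ 2.1911e-8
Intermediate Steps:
I(t) = 8 - 12*t (I(t) = 8 + 4*(-3*t) = 8 - 12*t)
F(a) = a*(-301 + a² + a*(-42 + a)) (F(a) = ((a² + (a - 42)*a) - 301)*a = ((a² + (-42 + a)*a) - 301)*a = ((a² + a*(-42 + a)) - 301)*a = (-301 + a² + a*(-42 + a))*a = a*(-301 + a² + a*(-42 + a)))
1/((28621 + I(28))/(-28046 + g) + F(291)) = 1/((28621 + (8 - 12*28))/(-28046 - 17315) + 291*(-301 - 42*291 + 2*291²)) = 1/((28621 + (8 - 336))/(-45361) + 291*(-301 - 12222 + 2*84681)) = 1/((28621 - 328)*(-1/45361) + 291*(-301 - 12222 + 169362)) = 1/(28293*(-1/45361) + 291*156839) = 1/(-28293/45361 + 45640149) = 1/(2070282770496/45361) = 45361/2070282770496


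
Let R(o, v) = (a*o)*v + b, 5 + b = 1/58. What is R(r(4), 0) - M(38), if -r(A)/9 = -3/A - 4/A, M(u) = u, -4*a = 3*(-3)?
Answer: -2493/58 ≈ -42.983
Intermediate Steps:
a = 9/4 (a = -3*(-3)/4 = -1/4*(-9) = 9/4 ≈ 2.2500)
b = -289/58 (b = -5 + 1/58 = -289/58 ≈ -4.9828)
r(A) = 63/A (r(A) = -9*(-3/A - 4/A) = -(-63)/A = 63/A)
R(o, v) = -289/58 + 9*o*v/4 (R(o, v) = (9*o/4)*v - 289/58 = 9*o*v/4 - 289/58 = -289/58 + 9*o*v/4)
R(r(4), 0) - M(38) = (-289/58 + (9/4)*(63/4)*0) - 1*38 = (-289/58 + (9/4)*(63*(1/4))*0) - 38 = (-289/58 + (9/4)*(63/4)*0) - 38 = (-289/58 + 0) - 38 = -289/58 - 38 = -2493/58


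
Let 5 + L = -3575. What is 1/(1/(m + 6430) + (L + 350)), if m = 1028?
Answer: -7458/24089339 ≈ -0.00030960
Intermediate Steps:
L = -3580 (L = -5 - 3575 = -3580)
1/(1/(m + 6430) + (L + 350)) = 1/(1/(1028 + 6430) + (-3580 + 350)) = 1/(1/7458 - 3230) = 1/(-24089339/7458) = -7458/24089339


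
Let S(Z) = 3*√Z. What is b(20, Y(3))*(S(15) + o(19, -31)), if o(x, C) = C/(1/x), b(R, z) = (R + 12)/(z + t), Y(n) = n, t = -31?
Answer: 4712/7 - 24*√15/7 ≈ 659.86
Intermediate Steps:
b(R, z) = (12 + R)/(-31 + z) (b(R, z) = (R + 12)/(z - 31) = (12 + R)/(-31 + z))
o(x, C) = C*x
b(20, Y(3))*(S(15) + o(19, -31)) = ((12 + 20)/(-31 + 3))*(3*√15 - 31*19) = (32/(-28))*(3*√15 - 589) = (-1/28*32)*(-589 + 3*√15) = -8*(-589 + 3*√15)/7 = 4712/7 - 24*√15/7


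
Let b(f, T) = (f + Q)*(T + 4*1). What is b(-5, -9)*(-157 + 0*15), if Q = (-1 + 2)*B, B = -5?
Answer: -7850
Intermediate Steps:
Q = -5 (Q = (-1 + 2)*(-5) = 1*(-5) = -5)
b(f, T) = (-5 + f)*(4 + T) (b(f, T) = (f - 5)*(T + 4*1) = (-5 + f)*(T + 4) = (-5 + f)*(4 + T))
b(-5, -9)*(-157 + 0*15) = (-20 - 5*(-9) + 4*(-5) - 9*(-5))*(-157 + 0*15) = (-20 + 45 - 20 + 45)*(-157 + 0) = 50*(-157) = -7850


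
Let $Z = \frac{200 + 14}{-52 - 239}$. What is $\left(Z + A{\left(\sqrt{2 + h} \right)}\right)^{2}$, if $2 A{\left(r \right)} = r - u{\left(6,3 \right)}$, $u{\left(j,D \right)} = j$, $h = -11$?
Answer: $\frac{3964147}{338724} - \frac{1087 i}{97} \approx 11.703 - 11.206 i$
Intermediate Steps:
$A{\left(r \right)} = -3 + \frac{r}{2}$ ($A{\left(r \right)} = \frac{r - 6}{2} = \frac{-6 + r}{2} = -3 + \frac{r}{2}$)
$Z = - \frac{214}{291}$ ($Z = \frac{214}{-291} = 214 \left(- \frac{1}{291}\right) = - \frac{214}{291} \approx -0.7354$)
$\left(Z + A{\left(\sqrt{2 + h} \right)}\right)^{2} = \left(- \frac{214}{291} - \left(3 - \frac{\sqrt{2 - 11}}{2}\right)\right)^{2} = \left(- \frac{214}{291} - \left(3 - \frac{\sqrt{-9}}{2}\right)\right)^{2} = \left(- \frac{214}{291} - \left(3 - \frac{3 i}{2}\right)\right)^{2} = \left(- \frac{1087}{291} + \frac{3 i}{2}\right)^{2}$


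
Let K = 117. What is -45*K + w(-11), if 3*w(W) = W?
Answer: -15806/3 ≈ -5268.7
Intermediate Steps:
w(W) = W/3
-45*K + w(-11) = -45*117 + (⅓)*(-11) = -5265 - 11/3 = -15806/3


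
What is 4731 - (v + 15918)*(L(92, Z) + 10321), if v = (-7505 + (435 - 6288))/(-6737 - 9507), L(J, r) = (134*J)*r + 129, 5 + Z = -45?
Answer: 39172467420716/4061 ≈ 9.6460e+9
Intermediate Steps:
Z = -50 (Z = -5 - 45 = -50)
L(J, r) = 129 + 134*J*r (L(J, r) = 134*J*r + 129 = 129 + 134*J*r)
v = 6679/8122 (v = (-7505 - 5853)/(-16244) = -13358*(-1/16244) = 6679/8122 ≈ 0.82233)
4731 - (v + 15918)*(L(92, Z) + 10321) = 4731 - (6679/8122 + 15918)*((129 + 134*92*(-50)) + 10321) = 4731 - 129292675*((129 - 616400) + 10321)/8122 = 4731 - 129292675*(-616271 + 10321)/8122 = 4731 - 129292675*(-605950)/8122 = 4731 - 1*(-39172448208125/4061) = 4731 + 39172448208125/4061 = 39172467420716/4061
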